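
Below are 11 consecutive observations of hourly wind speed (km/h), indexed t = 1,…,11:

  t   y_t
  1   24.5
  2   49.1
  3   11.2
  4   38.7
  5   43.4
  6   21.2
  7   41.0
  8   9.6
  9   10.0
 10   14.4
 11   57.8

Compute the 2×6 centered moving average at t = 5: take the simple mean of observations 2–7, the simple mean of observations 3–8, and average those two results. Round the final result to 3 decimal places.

30.808

Sum over 2–7: 49.1 + 11.2 + 38.7 + 43.4 + 21.2 + 41.0 = 204.6
Sum over 3–8: 11.2 + 38.7 + 43.4 + 21.2 + 41.0 + 9.6 = 165.1
CMA at t=5 = (204.6 + 165.1) / (2·6) = 369.7 / 12 = 30.808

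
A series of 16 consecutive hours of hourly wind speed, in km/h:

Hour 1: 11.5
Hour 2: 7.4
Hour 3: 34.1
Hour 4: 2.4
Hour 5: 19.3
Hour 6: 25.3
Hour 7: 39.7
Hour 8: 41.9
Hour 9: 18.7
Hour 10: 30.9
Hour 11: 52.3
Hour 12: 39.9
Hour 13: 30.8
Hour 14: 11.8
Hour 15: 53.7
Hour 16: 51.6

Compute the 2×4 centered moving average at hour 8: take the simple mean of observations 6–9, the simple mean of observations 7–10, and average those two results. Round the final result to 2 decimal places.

Sum over 6–9: 25.3 + 39.7 + 41.9 + 18.7 = 125.6
Sum over 7–10: 39.7 + 41.9 + 18.7 + 30.9 = 131.2
CMA at t=8 = (125.6 + 131.2) / (2·4) = 256.8 / 8 = 32.10

32.10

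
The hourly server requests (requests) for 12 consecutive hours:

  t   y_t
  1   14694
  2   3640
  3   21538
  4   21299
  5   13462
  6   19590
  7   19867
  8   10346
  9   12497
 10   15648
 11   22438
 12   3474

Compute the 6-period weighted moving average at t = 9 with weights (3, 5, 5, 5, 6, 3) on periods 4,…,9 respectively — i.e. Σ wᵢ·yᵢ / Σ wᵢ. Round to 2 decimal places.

15854.04

Weighted sum: 3·21299 + 5·13462 + 5·19590 + 5·19867 + 6·10346 + 3·12497 = 63897 + 67310 + 97950 + 99335 + 62076 + 37491 = 428059
Weight total: 3 + 5 + 5 + 5 + 6 + 3 = 27
WMA = 428059 / 27 = 15854.04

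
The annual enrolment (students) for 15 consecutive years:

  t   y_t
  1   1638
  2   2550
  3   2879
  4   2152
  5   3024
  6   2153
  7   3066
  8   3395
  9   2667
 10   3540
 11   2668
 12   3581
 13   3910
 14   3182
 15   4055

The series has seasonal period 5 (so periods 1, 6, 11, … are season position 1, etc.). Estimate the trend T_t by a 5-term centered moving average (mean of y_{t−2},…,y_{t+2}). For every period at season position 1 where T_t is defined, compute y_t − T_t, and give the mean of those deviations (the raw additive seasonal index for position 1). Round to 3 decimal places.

-605.100

Season position 1 occurs at t = 6, 11 (where T_t is defined).
t=6: T_6 = 2758.00000; y_6 − T_6 = 2153 − 2758.00000 = -605.00000
t=11: T_11 = 3273.20000; y_11 − T_11 = 2668 − 3273.20000 = -605.20000
Mean deviation: (-605.00000 + -605.20000) / 2 = -605.100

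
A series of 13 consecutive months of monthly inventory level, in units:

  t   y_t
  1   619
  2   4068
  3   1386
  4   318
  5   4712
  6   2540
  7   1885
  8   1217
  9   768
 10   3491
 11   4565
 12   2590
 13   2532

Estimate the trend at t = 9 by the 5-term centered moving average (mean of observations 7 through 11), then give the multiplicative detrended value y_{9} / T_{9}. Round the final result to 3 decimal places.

0.322

Trend T_9 = (1885 + 1217 + 768 + 3491 + 4565) / 5 = 11926/5 = 2385.20000
Ratio to trend: 768 / 2385.20000 = 0.322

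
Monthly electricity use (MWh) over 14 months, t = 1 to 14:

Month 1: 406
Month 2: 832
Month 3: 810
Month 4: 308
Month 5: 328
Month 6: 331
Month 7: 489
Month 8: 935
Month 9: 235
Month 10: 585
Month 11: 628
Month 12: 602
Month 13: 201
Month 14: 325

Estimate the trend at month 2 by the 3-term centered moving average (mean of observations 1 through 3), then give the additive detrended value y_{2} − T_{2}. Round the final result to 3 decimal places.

149.333

Trend T_2 = (406 + 832 + 810) / 3 = 2048/3 = 682.66667
Detrended value: 832 − 682.66667 = 149.333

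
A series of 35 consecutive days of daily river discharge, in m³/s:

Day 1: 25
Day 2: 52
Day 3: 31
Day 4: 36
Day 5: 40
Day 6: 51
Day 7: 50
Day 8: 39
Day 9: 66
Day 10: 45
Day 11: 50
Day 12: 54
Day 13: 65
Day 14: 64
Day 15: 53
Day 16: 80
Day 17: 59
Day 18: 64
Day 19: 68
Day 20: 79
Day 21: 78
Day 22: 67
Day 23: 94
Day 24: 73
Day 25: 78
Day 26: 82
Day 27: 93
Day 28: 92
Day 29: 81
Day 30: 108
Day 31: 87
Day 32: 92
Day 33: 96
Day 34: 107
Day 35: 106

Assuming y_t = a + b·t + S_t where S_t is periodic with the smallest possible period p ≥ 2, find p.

First differences y_{t+1} − y_t: 27, -21, 5, 4, 11, -1, -11, 27, -21, 5, 4, 11, -1, -11, 27, -21, …
The difference pattern repeats every 7 terms and not for any smaller step, so p = 7.

7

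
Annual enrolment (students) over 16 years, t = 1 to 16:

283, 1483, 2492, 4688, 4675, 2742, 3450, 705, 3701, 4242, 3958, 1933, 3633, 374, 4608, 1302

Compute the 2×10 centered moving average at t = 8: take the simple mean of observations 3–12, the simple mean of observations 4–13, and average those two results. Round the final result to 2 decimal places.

Sum over 3–12: 2492 + 4688 + 4675 + 2742 + 3450 + 705 + 3701 + 4242 + 3958 + 1933 = 32586
Sum over 4–13: 4688 + 4675 + 2742 + 3450 + 705 + 3701 + 4242 + 3958 + 1933 + 3633 = 33727
CMA at t=8 = (32586 + 33727) / (2·10) = 66313 / 20 = 3315.65

3315.65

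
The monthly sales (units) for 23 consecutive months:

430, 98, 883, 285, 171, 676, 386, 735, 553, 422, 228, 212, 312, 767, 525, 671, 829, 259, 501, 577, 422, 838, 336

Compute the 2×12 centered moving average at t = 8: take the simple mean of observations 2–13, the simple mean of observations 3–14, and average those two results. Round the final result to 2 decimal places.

441.29

Sum over 2–13: 98 + 883 + 285 + 171 + 676 + 386 + 735 + 553 + 422 + 228 + 212 + 312 = 4961
Sum over 3–14: 883 + 285 + 171 + 676 + 386 + 735 + 553 + 422 + 228 + 212 + 312 + 767 = 5630
CMA at t=8 = (4961 + 5630) / (2·12) = 10591 / 24 = 441.29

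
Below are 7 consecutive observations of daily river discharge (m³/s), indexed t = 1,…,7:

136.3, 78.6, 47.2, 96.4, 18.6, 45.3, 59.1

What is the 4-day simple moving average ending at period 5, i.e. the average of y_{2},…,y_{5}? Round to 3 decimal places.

60.200

Sum of periods 2–5: 78.6 + 47.2 + 96.4 + 18.6 = 240.8
Divide by 4: 240.8 / 4 = 60.200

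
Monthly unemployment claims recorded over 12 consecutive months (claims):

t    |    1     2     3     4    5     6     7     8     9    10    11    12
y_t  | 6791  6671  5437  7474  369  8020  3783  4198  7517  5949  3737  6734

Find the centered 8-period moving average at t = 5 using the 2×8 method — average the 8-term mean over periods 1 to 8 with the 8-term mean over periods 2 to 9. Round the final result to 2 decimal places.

5388.25

Sum over 1–8: 6791 + 6671 + 5437 + 7474 + 369 + 8020 + 3783 + 4198 = 42743
Sum over 2–9: 6671 + 5437 + 7474 + 369 + 8020 + 3783 + 4198 + 7517 = 43469
CMA at t=5 = (42743 + 43469) / (2·8) = 86212 / 16 = 5388.25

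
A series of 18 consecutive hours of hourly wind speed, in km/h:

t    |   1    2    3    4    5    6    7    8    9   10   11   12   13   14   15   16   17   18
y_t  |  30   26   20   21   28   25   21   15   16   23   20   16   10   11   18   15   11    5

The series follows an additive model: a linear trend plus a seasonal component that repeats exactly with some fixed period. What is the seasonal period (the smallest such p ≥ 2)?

First differences y_{t+1} − y_t: -4, -6, 1, 7, -3, -4, -6, 1, 7, -3, -4, -6, …
The difference pattern repeats every 5 terms and not for any smaller step, so p = 5.

5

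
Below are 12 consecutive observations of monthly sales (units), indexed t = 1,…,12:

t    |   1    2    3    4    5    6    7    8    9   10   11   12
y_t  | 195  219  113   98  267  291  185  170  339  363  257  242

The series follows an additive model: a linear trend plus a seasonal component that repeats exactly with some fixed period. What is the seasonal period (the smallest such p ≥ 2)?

First differences y_{t+1} − y_t: 24, -106, -15, 169, 24, -106, -15, 169, 24, -106, …
The difference pattern repeats every 4 terms and not for any smaller step, so p = 4.

4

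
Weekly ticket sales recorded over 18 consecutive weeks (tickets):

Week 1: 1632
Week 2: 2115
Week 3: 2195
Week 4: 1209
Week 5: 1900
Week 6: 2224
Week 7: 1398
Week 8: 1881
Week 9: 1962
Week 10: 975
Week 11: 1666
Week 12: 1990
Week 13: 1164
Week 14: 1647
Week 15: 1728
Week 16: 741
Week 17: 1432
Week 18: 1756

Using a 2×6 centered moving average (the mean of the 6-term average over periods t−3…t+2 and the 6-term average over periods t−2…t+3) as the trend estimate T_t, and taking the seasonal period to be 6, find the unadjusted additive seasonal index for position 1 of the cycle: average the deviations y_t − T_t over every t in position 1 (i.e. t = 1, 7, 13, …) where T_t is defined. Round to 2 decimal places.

-344.83

Season position 1 occurs at t = 7, 13 (where T_t is defined).
t=7: T_7 = 1742.8333; y_7 − T_7 = 1398 − 1742.8333 = -344.8333
t=13: T_13 = 1508.8333; y_13 − T_13 = 1164 − 1508.8333 = -344.8333
Mean deviation: (-344.8333 + -344.8333) / 2 = -344.83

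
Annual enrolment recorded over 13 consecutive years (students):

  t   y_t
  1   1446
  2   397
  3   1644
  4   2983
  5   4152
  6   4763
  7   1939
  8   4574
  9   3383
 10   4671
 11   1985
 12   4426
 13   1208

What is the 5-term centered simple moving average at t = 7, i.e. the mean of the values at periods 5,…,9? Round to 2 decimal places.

Sum of periods 5–9: 4152 + 4763 + 1939 + 4574 + 3383 = 18811
Divide by 5: 18811 / 5 = 3762.20

3762.20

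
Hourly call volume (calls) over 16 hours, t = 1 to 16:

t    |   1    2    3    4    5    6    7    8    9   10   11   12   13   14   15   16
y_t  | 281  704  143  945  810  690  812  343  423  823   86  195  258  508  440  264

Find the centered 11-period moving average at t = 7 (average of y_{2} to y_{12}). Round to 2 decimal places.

Sum of periods 2–12: 704 + 143 + 945 + 810 + 690 + 812 + 343 + 423 + 823 + 86 + 195 = 5974
Divide by 11: 5974 / 11 = 543.09

543.09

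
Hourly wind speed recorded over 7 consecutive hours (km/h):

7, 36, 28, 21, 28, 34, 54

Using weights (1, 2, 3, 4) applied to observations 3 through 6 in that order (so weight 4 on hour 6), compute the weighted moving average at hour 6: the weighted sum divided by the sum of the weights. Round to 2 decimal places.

29.00

Weighted sum: 1·28 + 2·21 + 3·28 + 4·34 = 28 + 42 + 84 + 136 = 290
Weight total: 1 + 2 + 3 + 4 = 10
WMA = 290 / 10 = 29.00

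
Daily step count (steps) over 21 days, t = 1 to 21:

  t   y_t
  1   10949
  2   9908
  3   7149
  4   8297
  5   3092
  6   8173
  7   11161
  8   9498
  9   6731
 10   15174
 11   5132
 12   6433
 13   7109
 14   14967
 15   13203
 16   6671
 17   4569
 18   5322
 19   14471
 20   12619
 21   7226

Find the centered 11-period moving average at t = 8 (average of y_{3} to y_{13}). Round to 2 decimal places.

Sum of periods 3–13: 7149 + 8297 + 3092 + 8173 + 11161 + 9498 + 6731 + 15174 + 5132 + 6433 + 7109 = 87949
Divide by 11: 87949 / 11 = 7995.36

7995.36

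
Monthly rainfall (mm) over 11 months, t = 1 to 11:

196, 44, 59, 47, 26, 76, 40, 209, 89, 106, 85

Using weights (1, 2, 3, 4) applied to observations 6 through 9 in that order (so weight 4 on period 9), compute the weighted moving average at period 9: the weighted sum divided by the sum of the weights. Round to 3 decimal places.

Weighted sum: 1·76 + 2·40 + 3·209 + 4·89 = 76 + 80 + 627 + 356 = 1139
Weight total: 1 + 2 + 3 + 4 = 10
WMA = 1139 / 10 = 113.900

113.900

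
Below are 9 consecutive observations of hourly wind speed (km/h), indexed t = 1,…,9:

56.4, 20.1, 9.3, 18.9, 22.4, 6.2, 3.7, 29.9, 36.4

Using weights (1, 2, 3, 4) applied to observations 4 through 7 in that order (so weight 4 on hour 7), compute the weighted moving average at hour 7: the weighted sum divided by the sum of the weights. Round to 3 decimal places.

Weighted sum: 1·18.9 + 2·22.4 + 3·6.2 + 4·3.7 = 18.9 + 44.8 + 18.6 + 14.8 = 97.1
Weight total: 1 + 2 + 3 + 4 = 10
WMA = 97.1 / 10 = 9.710

9.710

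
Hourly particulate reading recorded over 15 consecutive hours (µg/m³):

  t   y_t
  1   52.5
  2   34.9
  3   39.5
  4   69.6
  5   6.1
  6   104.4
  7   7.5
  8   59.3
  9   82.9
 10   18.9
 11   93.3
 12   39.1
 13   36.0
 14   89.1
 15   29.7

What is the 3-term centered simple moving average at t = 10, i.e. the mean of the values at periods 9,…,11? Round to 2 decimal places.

Sum of periods 9–11: 82.9 + 18.9 + 93.3 = 195.1
Divide by 3: 195.1 / 3 = 65.03

65.03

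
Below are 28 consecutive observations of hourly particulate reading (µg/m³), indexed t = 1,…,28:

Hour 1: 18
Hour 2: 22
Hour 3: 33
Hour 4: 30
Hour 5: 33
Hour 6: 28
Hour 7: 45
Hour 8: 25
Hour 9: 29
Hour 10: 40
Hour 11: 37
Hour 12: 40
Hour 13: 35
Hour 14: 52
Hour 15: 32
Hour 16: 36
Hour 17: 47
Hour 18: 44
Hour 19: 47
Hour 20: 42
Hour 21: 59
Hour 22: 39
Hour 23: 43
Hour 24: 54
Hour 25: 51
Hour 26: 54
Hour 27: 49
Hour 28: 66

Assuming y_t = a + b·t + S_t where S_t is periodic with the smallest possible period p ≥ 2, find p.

7

First differences y_{t+1} − y_t: 4, 11, -3, 3, -5, 17, -20, 4, 11, -3, 3, -5, 17, -20, 4, 11, …
The difference pattern repeats every 7 terms and not for any smaller step, so p = 7.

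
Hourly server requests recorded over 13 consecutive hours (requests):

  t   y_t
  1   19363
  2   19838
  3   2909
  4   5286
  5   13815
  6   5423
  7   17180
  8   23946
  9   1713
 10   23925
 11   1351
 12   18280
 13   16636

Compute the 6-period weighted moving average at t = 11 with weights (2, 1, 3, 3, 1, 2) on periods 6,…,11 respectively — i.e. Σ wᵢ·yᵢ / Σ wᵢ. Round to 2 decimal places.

Weighted sum: 2·5423 + 1·17180 + 3·23946 + 3·1713 + 1·23925 + 2·1351 = 10846 + 17180 + 71838 + 5139 + 23925 + 2702 = 131630
Weight total: 2 + 1 + 3 + 3 + 1 + 2 = 12
WMA = 131630 / 12 = 10969.17

10969.17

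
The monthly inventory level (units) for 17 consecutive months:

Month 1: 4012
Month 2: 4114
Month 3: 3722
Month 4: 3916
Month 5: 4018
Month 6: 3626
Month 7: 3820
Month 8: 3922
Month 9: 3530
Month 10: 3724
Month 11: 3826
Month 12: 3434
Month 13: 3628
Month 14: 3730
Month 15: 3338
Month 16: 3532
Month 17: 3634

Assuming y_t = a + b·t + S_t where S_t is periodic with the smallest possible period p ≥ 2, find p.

First differences y_{t+1} − y_t: 102, -392, 194, 102, -392, 194, 102, -392, …
The difference pattern repeats every 3 terms and not for any smaller step, so p = 3.

3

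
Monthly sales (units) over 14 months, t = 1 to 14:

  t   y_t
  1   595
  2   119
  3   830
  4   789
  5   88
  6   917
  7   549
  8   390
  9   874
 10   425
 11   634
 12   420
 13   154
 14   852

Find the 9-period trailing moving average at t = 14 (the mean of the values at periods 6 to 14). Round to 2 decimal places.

Sum of periods 6–14: 917 + 549 + 390 + 874 + 425 + 634 + 420 + 154 + 852 = 5215
Divide by 9: 5215 / 9 = 579.44

579.44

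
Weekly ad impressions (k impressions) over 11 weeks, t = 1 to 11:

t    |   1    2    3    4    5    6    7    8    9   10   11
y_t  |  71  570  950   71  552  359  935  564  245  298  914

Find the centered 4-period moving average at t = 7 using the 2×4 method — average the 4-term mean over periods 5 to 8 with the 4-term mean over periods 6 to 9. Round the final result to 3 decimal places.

Sum over 5–8: 552 + 359 + 935 + 564 = 2410
Sum over 6–9: 359 + 935 + 564 + 245 = 2103
CMA at t=7 = (2410 + 2103) / (2·4) = 4513 / 8 = 564.125

564.125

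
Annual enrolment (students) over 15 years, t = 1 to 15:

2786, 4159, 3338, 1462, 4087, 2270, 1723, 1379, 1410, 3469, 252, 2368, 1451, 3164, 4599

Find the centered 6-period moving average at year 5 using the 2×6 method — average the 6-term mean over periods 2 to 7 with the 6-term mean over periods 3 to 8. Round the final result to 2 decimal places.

2608.17

Sum over 2–7: 4159 + 3338 + 1462 + 4087 + 2270 + 1723 = 17039
Sum over 3–8: 3338 + 1462 + 4087 + 2270 + 1723 + 1379 = 14259
CMA at t=5 = (17039 + 14259) / (2·6) = 31298 / 12 = 2608.17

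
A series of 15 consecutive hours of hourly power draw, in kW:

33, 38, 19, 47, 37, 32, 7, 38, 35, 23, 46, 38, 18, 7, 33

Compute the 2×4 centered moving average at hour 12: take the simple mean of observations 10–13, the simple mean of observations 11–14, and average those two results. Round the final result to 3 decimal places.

Sum over 10–13: 23 + 46 + 38 + 18 = 125
Sum over 11–14: 46 + 38 + 18 + 7 = 109
CMA at t=12 = (125 + 109) / (2·4) = 234 / 8 = 29.250

29.250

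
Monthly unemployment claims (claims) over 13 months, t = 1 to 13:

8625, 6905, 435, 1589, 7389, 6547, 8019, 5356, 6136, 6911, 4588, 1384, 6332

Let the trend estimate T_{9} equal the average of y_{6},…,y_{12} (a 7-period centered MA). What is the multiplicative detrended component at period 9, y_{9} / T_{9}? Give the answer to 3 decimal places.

Trend T_9 = (6547 + 8019 + 5356 + 6136 + 6911 + 4588 + 1384) / 7 = 38941/7 = 5563.00000
Ratio to trend: 6136 / 5563.00000 = 1.103

1.103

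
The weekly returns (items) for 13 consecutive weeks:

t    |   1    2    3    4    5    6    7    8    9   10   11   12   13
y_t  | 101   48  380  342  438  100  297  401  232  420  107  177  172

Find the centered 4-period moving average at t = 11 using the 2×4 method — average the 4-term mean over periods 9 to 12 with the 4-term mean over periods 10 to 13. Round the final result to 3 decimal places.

Sum over 9–12: 232 + 420 + 107 + 177 = 936
Sum over 10–13: 420 + 107 + 177 + 172 = 876
CMA at t=11 = (936 + 876) / (2·4) = 1812 / 8 = 226.500

226.500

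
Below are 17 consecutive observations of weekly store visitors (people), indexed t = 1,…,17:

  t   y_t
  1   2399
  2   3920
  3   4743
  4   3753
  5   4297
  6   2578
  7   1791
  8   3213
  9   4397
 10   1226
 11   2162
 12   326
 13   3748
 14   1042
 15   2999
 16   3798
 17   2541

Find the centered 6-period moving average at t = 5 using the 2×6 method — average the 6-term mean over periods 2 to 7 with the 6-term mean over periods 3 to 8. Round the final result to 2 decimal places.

3454.75

Sum over 2–7: 3920 + 4743 + 3753 + 4297 + 2578 + 1791 = 21082
Sum over 3–8: 4743 + 3753 + 4297 + 2578 + 1791 + 3213 = 20375
CMA at t=5 = (21082 + 20375) / (2·6) = 41457 / 12 = 3454.75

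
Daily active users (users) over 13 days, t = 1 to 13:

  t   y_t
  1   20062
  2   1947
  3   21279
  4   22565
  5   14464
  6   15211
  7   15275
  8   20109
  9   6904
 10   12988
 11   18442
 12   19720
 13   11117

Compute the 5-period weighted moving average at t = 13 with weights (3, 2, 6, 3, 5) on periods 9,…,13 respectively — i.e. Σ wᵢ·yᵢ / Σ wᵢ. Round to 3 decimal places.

Weighted sum: 3·6904 + 2·12988 + 6·18442 + 3·19720 + 5·11117 = 20712 + 25976 + 110652 + 59160 + 55585 = 272085
Weight total: 3 + 2 + 6 + 3 + 5 = 19
WMA = 272085 / 19 = 14320.263

14320.263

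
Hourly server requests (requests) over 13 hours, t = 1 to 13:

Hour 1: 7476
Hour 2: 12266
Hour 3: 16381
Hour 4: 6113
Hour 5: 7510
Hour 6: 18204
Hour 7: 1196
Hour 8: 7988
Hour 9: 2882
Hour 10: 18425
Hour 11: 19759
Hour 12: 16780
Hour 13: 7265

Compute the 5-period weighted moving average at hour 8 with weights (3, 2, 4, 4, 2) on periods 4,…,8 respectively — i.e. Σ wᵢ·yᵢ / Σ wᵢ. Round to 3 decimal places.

8462.333

Weighted sum: 3·6113 + 2·7510 + 4·18204 + 4·1196 + 2·7988 = 18339 + 15020 + 72816 + 4784 + 15976 = 126935
Weight total: 3 + 2 + 4 + 4 + 2 = 15
WMA = 126935 / 15 = 8462.333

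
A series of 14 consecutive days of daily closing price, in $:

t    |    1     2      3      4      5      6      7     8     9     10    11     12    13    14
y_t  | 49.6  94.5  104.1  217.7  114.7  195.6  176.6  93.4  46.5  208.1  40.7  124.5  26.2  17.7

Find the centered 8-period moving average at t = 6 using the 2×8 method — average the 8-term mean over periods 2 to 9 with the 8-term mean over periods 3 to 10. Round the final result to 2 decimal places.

Sum over 2–9: 94.5 + 104.1 + 217.7 + 114.7 + 195.6 + 176.6 + 93.4 + 46.5 = 1043.1
Sum over 3–10: 104.1 + 217.7 + 114.7 + 195.6 + 176.6 + 93.4 + 46.5 + 208.1 = 1156.7
CMA at t=6 = (1043.1 + 1156.7) / (2·8) = 2199.8 / 16 = 137.49

137.49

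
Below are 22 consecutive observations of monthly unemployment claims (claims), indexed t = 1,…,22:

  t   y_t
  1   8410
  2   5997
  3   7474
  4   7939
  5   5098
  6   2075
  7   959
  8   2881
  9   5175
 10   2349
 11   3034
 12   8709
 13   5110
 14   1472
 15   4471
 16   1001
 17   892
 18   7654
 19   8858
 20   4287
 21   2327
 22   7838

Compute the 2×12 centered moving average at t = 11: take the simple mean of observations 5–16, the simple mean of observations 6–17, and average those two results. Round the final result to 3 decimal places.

3352.583

Sum over 5–16: 5098 + 2075 + 959 + 2881 + 5175 + 2349 + 3034 + 8709 + 5110 + 1472 + 4471 + 1001 = 42334
Sum over 6–17: 2075 + 959 + 2881 + 5175 + 2349 + 3034 + 8709 + 5110 + 1472 + 4471 + 1001 + 892 = 38128
CMA at t=11 = (42334 + 38128) / (2·12) = 80462 / 24 = 3352.583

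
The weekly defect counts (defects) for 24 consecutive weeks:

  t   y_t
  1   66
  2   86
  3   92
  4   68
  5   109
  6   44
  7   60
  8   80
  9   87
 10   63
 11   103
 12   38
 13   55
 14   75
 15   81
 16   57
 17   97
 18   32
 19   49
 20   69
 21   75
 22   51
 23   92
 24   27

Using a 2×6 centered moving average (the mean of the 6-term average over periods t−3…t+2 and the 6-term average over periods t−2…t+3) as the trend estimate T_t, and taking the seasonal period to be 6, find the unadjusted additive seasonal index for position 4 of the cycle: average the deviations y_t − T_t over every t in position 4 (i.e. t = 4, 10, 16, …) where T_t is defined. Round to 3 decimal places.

Season position 4 occurs at t = 4, 10, 16 (where T_t is defined).
t=4: T_4 = 77.00000; y_4 − T_4 = 68 − 77.00000 = -9.00000
t=10: T_10 = 71.41667; y_10 − T_10 = 63 − 71.41667 = -8.41667
t=16: T_16 = 65.66667; y_16 − T_16 = 57 − 65.66667 = -8.66667
Mean deviation: (-9.00000 + -8.41667 + -8.66667) / 3 = -8.694

-8.694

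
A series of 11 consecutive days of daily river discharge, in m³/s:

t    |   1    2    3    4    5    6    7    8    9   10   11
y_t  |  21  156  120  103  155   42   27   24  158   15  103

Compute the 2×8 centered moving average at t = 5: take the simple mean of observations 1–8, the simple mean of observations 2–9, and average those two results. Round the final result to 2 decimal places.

89.56

Sum over 1–8: 21 + 156 + 120 + 103 + 155 + 42 + 27 + 24 = 648
Sum over 2–9: 156 + 120 + 103 + 155 + 42 + 27 + 24 + 158 = 785
CMA at t=5 = (648 + 785) / (2·8) = 1433 / 16 = 89.56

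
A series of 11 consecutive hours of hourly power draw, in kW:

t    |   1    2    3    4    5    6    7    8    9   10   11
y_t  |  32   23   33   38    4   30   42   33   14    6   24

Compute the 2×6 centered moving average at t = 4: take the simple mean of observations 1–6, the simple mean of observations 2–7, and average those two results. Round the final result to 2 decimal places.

Sum over 1–6: 32 + 23 + 33 + 38 + 4 + 30 = 160
Sum over 2–7: 23 + 33 + 38 + 4 + 30 + 42 = 170
CMA at t=4 = (160 + 170) / (2·6) = 330 / 12 = 27.50

27.50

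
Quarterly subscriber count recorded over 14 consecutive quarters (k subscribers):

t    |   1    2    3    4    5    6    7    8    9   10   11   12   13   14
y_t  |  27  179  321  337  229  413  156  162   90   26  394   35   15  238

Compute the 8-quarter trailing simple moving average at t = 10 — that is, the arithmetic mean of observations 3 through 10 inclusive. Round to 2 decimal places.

Sum of periods 3–10: 321 + 337 + 229 + 413 + 156 + 162 + 90 + 26 = 1734
Divide by 8: 1734 / 8 = 216.75

216.75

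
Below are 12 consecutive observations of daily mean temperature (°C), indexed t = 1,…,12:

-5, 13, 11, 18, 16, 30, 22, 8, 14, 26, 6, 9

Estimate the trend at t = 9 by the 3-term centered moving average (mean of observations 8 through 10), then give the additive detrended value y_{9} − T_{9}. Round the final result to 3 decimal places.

-2.000

Trend T_9 = (8 + 14 + 26) / 3 = 48/3 = 16.00000
Detrended value: 14 − 16.00000 = -2.000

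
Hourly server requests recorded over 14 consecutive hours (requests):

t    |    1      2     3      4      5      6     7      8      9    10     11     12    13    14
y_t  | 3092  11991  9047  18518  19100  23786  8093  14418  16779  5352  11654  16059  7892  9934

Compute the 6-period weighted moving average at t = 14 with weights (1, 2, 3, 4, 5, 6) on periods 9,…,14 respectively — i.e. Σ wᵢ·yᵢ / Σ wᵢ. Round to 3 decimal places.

10749.762

Weighted sum: 1·16779 + 2·5352 + 3·11654 + 4·16059 + 5·7892 + 6·9934 = 16779 + 10704 + 34962 + 64236 + 39460 + 59604 = 225745
Weight total: 1 + 2 + 3 + 4 + 5 + 6 = 21
WMA = 225745 / 21 = 10749.762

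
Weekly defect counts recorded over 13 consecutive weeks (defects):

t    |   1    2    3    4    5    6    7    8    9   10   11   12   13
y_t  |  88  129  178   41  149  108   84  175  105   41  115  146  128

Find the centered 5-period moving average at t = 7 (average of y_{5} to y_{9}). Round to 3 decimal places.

124.200

Sum of periods 5–9: 149 + 108 + 84 + 175 + 105 = 621
Divide by 5: 621 / 5 = 124.200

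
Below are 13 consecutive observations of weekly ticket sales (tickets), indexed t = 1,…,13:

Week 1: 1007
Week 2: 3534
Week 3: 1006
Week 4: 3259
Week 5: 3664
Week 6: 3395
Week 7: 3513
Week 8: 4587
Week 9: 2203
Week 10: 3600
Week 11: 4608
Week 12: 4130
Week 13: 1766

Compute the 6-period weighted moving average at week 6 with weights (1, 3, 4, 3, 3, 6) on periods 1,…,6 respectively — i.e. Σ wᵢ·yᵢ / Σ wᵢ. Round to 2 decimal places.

Weighted sum: 1·1007 + 3·3534 + 4·1006 + 3·3259 + 3·3664 + 6·3395 = 1007 + 10602 + 4024 + 9777 + 10992 + 20370 = 56772
Weight total: 1 + 3 + 4 + 3 + 3 + 6 = 20
WMA = 56772 / 20 = 2838.60

2838.60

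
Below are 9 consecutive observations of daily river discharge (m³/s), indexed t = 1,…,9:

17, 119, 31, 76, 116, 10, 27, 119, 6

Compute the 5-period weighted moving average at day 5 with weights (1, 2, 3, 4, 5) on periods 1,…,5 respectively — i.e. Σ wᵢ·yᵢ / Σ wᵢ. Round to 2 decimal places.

82.13

Weighted sum: 1·17 + 2·119 + 3·31 + 4·76 + 5·116 = 17 + 238 + 93 + 304 + 580 = 1232
Weight total: 1 + 2 + 3 + 4 + 5 = 15
WMA = 1232 / 15 = 82.13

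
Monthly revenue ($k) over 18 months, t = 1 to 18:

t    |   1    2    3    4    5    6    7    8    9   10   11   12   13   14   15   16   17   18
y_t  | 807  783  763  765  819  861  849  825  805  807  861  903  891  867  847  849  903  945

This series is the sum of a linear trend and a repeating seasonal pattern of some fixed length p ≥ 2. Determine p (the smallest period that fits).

First differences y_{t+1} − y_t: -24, -20, 2, 54, 42, -12, -24, -20, 2, 54, 42, -12, -24, -20, …
The difference pattern repeats every 6 terms and not for any smaller step, so p = 6.

6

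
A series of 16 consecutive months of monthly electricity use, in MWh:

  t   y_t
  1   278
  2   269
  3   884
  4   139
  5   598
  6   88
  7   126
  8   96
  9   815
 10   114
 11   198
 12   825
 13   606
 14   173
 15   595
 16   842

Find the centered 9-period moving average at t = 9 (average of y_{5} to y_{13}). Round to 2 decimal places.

Sum of periods 5–13: 598 + 88 + 126 + 96 + 815 + 114 + 198 + 825 + 606 = 3466
Divide by 9: 3466 / 9 = 385.11

385.11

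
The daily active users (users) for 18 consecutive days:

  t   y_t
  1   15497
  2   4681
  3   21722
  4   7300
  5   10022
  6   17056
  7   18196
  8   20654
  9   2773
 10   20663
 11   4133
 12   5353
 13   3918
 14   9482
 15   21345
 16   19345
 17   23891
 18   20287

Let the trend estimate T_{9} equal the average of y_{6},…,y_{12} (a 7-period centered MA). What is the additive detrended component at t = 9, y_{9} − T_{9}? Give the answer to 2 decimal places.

Trend T_9 = (17056 + 18196 + 20654 + 2773 + 20663 + 4133 + 5353) / 7 = 88828/7 = 12689.7143
Detrended value: 2773 − 12689.7143 = -9916.71

-9916.71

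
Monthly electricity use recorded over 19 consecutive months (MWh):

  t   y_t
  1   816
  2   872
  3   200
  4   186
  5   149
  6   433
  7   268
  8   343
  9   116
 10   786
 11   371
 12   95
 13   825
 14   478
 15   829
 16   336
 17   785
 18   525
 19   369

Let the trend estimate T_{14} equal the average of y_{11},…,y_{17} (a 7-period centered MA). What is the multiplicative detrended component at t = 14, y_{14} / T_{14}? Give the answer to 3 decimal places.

Trend T_14 = (371 + 95 + 825 + 478 + 829 + 336 + 785) / 7 = 3719/7 = 531.28571
Ratio to trend: 478 / 531.28571 = 0.900

0.900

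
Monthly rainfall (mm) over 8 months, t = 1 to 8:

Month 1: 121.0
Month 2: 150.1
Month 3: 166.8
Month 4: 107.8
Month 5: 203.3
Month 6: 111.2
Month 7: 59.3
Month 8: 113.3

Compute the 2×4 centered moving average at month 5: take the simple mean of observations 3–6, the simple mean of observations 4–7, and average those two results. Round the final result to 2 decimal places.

Sum over 3–6: 166.8 + 107.8 + 203.3 + 111.2 = 589.1
Sum over 4–7: 107.8 + 203.3 + 111.2 + 59.3 = 481.6
CMA at t=5 = (589.1 + 481.6) / (2·4) = 1070.7 / 8 = 133.84

133.84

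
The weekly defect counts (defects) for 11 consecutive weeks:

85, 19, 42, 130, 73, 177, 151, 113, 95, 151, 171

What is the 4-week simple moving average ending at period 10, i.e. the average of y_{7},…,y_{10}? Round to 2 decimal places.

127.50

Sum of periods 7–10: 151 + 113 + 95 + 151 = 510
Divide by 4: 510 / 4 = 127.50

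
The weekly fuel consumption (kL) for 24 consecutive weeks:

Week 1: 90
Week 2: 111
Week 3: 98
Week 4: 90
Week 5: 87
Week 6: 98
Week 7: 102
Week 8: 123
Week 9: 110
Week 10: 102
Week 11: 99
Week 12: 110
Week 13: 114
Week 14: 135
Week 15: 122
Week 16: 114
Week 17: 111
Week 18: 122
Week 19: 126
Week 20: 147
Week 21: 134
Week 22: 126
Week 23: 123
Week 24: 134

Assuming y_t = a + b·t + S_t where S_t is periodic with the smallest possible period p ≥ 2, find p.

First differences y_{t+1} − y_t: 21, -13, -8, -3, 11, 4, 21, -13, -8, -3, 11, 4, 21, -13, …
The difference pattern repeats every 6 terms and not for any smaller step, so p = 6.

6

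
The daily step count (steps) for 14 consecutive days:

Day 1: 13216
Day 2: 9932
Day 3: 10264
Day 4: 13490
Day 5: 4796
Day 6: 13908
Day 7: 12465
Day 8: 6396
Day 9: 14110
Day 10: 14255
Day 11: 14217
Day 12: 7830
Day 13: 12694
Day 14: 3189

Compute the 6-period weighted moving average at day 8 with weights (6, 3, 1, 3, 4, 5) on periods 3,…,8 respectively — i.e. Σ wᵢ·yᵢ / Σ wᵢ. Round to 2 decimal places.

10473.36

Weighted sum: 6·10264 + 3·13490 + 1·4796 + 3·13908 + 4·12465 + 5·6396 = 61584 + 40470 + 4796 + 41724 + 49860 + 31980 = 230414
Weight total: 6 + 3 + 1 + 3 + 4 + 5 = 22
WMA = 230414 / 22 = 10473.36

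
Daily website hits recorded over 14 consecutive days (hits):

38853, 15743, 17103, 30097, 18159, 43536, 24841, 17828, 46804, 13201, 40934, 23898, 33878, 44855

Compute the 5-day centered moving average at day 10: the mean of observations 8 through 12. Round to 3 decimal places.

28533.000

Sum of periods 8–12: 17828 + 46804 + 13201 + 40934 + 23898 = 142665
Divide by 5: 142665 / 5 = 28533.000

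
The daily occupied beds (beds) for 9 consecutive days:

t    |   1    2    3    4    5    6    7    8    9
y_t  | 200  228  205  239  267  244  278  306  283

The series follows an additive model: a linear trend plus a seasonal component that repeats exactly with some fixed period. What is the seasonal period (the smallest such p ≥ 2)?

First differences y_{t+1} − y_t: 28, -23, 34, 28, -23, 34, 28, -23, …
The difference pattern repeats every 3 terms and not for any smaller step, so p = 3.

3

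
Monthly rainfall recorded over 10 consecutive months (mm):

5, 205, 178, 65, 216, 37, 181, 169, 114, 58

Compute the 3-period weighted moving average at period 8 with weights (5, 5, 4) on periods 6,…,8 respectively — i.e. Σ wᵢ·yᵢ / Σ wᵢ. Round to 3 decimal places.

Weighted sum: 5·37 + 5·181 + 4·169 = 185 + 905 + 676 = 1766
Weight total: 5 + 5 + 4 = 14
WMA = 1766 / 14 = 126.143

126.143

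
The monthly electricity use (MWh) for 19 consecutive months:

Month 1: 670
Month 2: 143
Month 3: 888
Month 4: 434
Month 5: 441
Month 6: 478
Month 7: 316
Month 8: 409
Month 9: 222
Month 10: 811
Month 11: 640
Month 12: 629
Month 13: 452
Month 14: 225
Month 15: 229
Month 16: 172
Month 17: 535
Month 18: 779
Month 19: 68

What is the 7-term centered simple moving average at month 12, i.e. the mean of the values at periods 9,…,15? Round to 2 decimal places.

458.29

Sum of periods 9–15: 222 + 811 + 640 + 629 + 452 + 225 + 229 = 3208
Divide by 7: 3208 / 7 = 458.29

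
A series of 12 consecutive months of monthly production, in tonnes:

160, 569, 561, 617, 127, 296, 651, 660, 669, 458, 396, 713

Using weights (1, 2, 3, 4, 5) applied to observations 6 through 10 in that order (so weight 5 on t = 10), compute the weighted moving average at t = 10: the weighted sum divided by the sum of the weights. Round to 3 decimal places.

569.600

Weighted sum: 1·296 + 2·651 + 3·660 + 4·669 + 5·458 = 296 + 1302 + 1980 + 2676 + 2290 = 8544
Weight total: 1 + 2 + 3 + 4 + 5 = 15
WMA = 8544 / 15 = 569.600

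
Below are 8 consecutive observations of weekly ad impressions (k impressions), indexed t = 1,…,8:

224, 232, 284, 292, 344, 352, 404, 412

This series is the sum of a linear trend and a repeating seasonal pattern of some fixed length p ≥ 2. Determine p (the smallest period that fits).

2

First differences y_{t+1} − y_t: 8, 52, 8, 52, 8, 52, …
The difference pattern repeats every 2 terms and not for any smaller step, so p = 2.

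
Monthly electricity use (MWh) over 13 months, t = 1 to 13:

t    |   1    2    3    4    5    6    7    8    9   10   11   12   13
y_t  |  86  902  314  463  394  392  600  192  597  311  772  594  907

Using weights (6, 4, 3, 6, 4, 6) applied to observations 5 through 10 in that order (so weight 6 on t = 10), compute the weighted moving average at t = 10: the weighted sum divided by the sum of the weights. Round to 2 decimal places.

Weighted sum: 6·394 + 4·392 + 3·600 + 6·192 + 4·597 + 6·311 = 2364 + 1568 + 1800 + 1152 + 2388 + 1866 = 11138
Weight total: 6 + 4 + 3 + 6 + 4 + 6 = 29
WMA = 11138 / 29 = 384.07

384.07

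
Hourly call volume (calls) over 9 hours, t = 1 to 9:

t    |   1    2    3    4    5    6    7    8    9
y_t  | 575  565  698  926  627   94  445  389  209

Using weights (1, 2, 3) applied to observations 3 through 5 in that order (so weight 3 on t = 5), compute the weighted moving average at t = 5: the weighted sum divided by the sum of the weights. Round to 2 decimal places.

Weighted sum: 1·698 + 2·926 + 3·627 = 698 + 1852 + 1881 = 4431
Weight total: 1 + 2 + 3 = 6
WMA = 4431 / 6 = 738.50

738.50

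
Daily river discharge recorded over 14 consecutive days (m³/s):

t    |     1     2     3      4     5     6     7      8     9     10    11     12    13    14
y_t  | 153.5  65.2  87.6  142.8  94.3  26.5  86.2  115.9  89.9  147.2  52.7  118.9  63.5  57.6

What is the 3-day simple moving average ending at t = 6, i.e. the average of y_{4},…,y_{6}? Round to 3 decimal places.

Sum of periods 4–6: 142.8 + 94.3 + 26.5 = 263.6
Divide by 3: 263.6 / 3 = 87.867

87.867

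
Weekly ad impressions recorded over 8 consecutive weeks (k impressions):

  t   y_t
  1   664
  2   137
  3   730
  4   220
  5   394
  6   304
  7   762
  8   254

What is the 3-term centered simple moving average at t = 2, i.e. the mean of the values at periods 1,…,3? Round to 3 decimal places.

Sum of periods 1–3: 664 + 137 + 730 = 1531
Divide by 3: 1531 / 3 = 510.333

510.333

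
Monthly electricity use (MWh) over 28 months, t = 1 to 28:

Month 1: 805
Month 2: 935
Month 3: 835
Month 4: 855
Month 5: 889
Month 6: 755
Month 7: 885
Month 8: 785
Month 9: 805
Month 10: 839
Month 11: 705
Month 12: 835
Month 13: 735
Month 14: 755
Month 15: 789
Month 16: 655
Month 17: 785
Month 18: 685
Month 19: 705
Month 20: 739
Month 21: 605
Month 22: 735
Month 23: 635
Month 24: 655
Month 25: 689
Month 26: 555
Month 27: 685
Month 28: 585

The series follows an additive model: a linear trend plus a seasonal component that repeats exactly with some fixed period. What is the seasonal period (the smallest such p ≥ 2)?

First differences y_{t+1} − y_t: 130, -100, 20, 34, -134, 130, -100, 20, 34, -134, 130, -100, …
The difference pattern repeats every 5 terms and not for any smaller step, so p = 5.

5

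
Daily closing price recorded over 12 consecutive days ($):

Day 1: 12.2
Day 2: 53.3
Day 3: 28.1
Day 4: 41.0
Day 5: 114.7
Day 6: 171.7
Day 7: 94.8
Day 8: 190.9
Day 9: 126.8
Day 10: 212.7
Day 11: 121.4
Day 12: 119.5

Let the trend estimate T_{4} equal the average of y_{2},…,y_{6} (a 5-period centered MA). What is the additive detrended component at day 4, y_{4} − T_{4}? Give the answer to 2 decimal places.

-40.76

Trend T_4 = (53.3 + 28.1 + 41.0 + 114.7 + 171.7) / 5 = 408.8/5 = 81.7600
Detrended value: 41.0 − 81.7600 = -40.76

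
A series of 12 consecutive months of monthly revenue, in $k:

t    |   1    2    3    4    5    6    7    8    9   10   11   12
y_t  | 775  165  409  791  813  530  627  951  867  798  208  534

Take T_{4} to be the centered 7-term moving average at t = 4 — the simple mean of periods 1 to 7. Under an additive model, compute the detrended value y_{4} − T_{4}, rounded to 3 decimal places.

Trend T_4 = (775 + 165 + 409 + 791 + 813 + 530 + 627) / 7 = 4110/7 = 587.14286
Detrended value: 791 − 587.14286 = 203.857

203.857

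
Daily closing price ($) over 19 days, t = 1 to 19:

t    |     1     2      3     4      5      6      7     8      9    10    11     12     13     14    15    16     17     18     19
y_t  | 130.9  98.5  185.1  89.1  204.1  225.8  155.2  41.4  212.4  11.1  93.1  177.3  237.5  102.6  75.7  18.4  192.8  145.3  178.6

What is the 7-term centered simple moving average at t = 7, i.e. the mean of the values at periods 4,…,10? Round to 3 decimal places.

134.157

Sum of periods 4–10: 89.1 + 204.1 + 225.8 + 155.2 + 41.4 + 212.4 + 11.1 = 939.1
Divide by 7: 939.1 / 7 = 134.157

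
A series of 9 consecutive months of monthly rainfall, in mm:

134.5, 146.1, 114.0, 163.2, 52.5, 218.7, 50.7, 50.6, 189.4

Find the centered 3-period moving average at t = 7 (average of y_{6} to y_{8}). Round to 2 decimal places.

106.67

Sum of periods 6–8: 218.7 + 50.7 + 50.6 = 320.0
Divide by 3: 320.0 / 3 = 106.67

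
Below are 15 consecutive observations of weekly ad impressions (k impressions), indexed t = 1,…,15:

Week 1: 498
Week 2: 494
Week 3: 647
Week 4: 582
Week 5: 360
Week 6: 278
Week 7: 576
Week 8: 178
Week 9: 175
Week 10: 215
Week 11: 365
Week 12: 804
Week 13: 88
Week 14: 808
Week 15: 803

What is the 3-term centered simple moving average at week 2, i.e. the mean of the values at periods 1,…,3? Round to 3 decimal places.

Sum of periods 1–3: 498 + 494 + 647 = 1639
Divide by 3: 1639 / 3 = 546.333

546.333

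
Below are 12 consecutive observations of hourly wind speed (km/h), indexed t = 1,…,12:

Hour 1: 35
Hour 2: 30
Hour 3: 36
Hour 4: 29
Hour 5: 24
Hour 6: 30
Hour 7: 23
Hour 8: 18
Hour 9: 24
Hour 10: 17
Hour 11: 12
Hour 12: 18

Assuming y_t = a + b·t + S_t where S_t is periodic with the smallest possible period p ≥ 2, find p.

First differences y_{t+1} − y_t: -5, 6, -7, -5, 6, -7, -5, 6, …
The difference pattern repeats every 3 terms and not for any smaller step, so p = 3.

3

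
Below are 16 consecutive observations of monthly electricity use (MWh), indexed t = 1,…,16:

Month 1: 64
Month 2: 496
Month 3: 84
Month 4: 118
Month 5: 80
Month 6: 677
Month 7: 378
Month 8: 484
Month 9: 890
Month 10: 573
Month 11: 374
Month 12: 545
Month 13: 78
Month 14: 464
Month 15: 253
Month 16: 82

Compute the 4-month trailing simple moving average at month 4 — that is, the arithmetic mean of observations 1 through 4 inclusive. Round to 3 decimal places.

190.500

Sum of periods 1–4: 64 + 496 + 84 + 118 = 762
Divide by 4: 762 / 4 = 190.500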